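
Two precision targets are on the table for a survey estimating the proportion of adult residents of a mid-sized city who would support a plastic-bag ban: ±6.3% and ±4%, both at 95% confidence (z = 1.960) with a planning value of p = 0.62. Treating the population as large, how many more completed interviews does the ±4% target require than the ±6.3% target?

337

At ±6.3%: n = 1.960² × 0.2356 / 0.063² ≈ 228.04 → 229.
At ±4%: n = 1.960² × 0.2356 / 0.040² ≈ 565.68 → 566.
Additional respondents: 566 − 229 = 337.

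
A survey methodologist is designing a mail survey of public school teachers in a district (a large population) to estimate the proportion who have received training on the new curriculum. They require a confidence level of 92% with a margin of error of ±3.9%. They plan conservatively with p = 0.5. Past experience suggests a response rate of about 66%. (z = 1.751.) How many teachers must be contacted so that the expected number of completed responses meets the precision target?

Completed interviews needed: n₀ = 1.751² × 0.2500 / 0.039² ≈ 503.94 → 504.
At a 66% response rate, contacts needed = 504 / 0.66 ≈ 763.64 → 764.

764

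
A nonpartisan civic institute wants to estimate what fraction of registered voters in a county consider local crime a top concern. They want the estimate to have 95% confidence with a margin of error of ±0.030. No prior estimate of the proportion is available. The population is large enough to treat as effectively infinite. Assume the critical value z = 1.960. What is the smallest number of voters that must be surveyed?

1068

With no prior estimate, use p = 0.5, giving p(1−p) = 0.25.
n = z²·p(1−p)/E² = 1.960² × 0.2500 / 0.030² = 3.8416 × 0.2500 / 0.000900 ≈ 1067.11.
Rounding up gives n = 1068.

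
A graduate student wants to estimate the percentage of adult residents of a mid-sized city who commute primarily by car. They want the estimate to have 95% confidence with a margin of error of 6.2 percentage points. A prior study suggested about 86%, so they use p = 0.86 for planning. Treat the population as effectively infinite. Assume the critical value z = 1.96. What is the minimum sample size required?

121

With p = 0.86, p(1−p) = 0.1204.
n = z²·p(1−p)/E² = 1.96² × 0.1204 / 0.062² = 3.8416 × 0.1204 / 0.003844 ≈ 120.32.
Rounding up gives n = 121.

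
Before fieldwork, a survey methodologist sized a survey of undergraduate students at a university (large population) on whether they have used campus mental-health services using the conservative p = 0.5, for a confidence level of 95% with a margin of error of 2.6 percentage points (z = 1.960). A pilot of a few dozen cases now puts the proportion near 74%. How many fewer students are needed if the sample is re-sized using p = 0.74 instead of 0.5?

327

Conservative (p = 0.5): n = 1.960² × 0.25 / 0.026² ≈ 1420.71 → 1421.
Using p = 0.74: p(1−p) = 0.1924, so n = 1.960² × 0.1924 / 0.026² ≈ 1093.38 → 1094.
Reduction: 1421 − 1094 = 327.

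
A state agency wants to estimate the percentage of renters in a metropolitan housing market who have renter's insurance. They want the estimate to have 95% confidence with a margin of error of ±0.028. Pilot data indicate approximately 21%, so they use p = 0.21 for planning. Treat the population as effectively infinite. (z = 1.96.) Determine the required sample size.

813

With p = 0.21, p(1−p) = 0.1659.
n = z²·p(1−p)/E² = 1.96² × 0.1659 / 0.028² = 3.8416 × 0.1659 / 0.000784 ≈ 812.91.
Rounding up gives n = 813.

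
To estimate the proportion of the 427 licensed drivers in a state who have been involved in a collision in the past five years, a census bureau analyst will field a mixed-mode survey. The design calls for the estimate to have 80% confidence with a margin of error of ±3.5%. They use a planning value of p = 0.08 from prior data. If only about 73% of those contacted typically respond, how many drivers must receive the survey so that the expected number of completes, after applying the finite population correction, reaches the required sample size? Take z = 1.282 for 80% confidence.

111

Completed interviews needed (unadjusted): n₀ = 1.282² × 0.0736 / 0.035² ≈ 98.75 → 99.
FPC for N = 427: n = 99 / (1 + 98/427) = 99 / 1.2295 ≈ 80.52 → 81.
At a 73% response rate, contacts needed = 81 / 0.73 ≈ 110.96 → 111.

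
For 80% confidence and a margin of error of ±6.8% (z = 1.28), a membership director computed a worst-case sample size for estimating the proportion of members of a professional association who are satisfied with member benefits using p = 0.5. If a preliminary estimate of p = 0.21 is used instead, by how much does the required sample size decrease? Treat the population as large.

Conservative (p = 0.5): n = 1.28² × 0.25 / 0.068² ≈ 88.58 → 89.
Using p = 0.21: p(1−p) = 0.1659, so n = 1.28² × 0.1659 / 0.068² ≈ 58.78 → 59.
Reduction: 89 − 59 = 30.

30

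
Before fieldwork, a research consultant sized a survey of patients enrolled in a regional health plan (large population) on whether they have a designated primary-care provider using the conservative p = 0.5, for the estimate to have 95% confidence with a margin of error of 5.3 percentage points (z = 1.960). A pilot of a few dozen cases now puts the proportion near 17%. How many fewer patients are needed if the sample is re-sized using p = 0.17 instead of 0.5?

149

Conservative (p = 0.5): n = 1.960² × 0.25 / 0.053² ≈ 341.90 → 342.
Using p = 0.17: p(1−p) = 0.1411, so n = 1.960² × 0.1411 / 0.053² ≈ 192.97 → 193.
Reduction: 342 − 193 = 149.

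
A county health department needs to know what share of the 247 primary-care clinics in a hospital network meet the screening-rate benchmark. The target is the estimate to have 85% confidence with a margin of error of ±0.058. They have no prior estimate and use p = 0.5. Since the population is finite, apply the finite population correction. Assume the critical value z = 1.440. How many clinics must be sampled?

96

Unadjusted: n₀ = 1.440² × 0.50 × 0.50 / 0.058² ≈ 154.10, so n₀ = 155.
Finite population correction with N = 247: n = n₀ / (1 + (n₀−1)/N) = 155 / (1 + 154/247) = 155 / 1.6235 ≈ 95.47.
Rounding up, n = 96.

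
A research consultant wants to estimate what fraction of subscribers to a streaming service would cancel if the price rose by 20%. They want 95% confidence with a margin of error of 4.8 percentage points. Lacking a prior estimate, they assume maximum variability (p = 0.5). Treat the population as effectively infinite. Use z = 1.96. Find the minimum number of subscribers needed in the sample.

417

With p = 0.5, p(1−p) = 0.25.
n = z²·p(1−p)/E² = 1.96² × 0.2500 / 0.048² = 3.8416 × 0.2500 / 0.002304 ≈ 416.84.
Rounding up gives n = 417.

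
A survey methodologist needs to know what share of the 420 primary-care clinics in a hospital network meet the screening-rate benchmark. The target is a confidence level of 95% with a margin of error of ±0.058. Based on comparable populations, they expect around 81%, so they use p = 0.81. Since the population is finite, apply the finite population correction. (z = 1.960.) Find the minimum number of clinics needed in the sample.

125

Unadjusted: n₀ = 1.960² × 0.81 × 0.19 / 0.058² ≈ 175.75, so n₀ = 176.
Finite population correction with N = 420: n = n₀ / (1 + (n₀−1)/N) = 176 / (1 + 175/420) = 176 / 1.4167 ≈ 124.24.
Rounding up, n = 125.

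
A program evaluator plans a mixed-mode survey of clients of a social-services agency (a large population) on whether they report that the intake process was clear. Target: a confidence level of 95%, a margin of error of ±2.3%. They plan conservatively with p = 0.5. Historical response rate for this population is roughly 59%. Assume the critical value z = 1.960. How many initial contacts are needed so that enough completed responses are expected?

Completed interviews needed: n₀ = 1.960² × 0.2500 / 0.023² ≈ 1815.50 → 1816.
At a 59% response rate, contacts needed = 1816 / 0.59 ≈ 3077.97 → 3078.

3078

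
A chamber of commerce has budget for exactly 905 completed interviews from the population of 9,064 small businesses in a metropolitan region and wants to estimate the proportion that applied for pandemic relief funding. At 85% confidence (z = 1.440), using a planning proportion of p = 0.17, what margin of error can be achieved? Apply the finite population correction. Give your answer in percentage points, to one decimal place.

1.7

Finite-population factor: (N−n)/(N−1) = (9064−905)/(9064−1) = 0.9003.
SE(p̂) = √[p(1−p)/n · (N−n)/(N−1)] = √[0.1411/905 × 0.9003] = 0.01185.
E = z × SE = 1.440 × 0.01185 = 0.01706 ≈ 1.7 percentage points.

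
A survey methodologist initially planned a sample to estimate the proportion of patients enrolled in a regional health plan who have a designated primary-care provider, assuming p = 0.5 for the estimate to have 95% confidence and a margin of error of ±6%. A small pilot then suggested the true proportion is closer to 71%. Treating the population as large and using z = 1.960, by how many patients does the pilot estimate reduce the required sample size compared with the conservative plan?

47

Conservative (p = 0.5): n = 1.960² × 0.25 / 0.060² ≈ 266.78 → 267.
Using p = 0.71: p(1−p) = 0.2059, so n = 1.960² × 0.2059 / 0.060² ≈ 219.72 → 220.
Reduction: 267 − 220 = 47.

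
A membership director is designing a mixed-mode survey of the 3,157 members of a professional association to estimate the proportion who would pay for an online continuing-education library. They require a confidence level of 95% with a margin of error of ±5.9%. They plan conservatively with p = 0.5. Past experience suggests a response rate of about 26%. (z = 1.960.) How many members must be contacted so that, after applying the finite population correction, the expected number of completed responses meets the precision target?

Completed interviews needed (unadjusted): n₀ = 1.960² × 0.2500 / 0.059² ≈ 275.90 → 276.
FPC for N = 3,157: n = 276 / (1 + 275/3157) = 276 / 1.0871 ≈ 253.88 → 254.
At a 26% response rate, contacts needed = 254 / 0.26 ≈ 976.92 → 977.

977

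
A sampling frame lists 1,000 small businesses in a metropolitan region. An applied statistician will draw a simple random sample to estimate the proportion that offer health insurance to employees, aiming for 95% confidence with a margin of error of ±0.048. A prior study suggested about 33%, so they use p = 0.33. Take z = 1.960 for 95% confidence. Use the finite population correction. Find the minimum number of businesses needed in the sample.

270

Unadjusted: n₀ = 1.960² × 0.33 × 0.67 / 0.048² ≈ 368.65, so n₀ = 369.
Finite population correction with N = 1,000: n = n₀ / (1 + (n₀−1)/N) = 369 / (1 + 368/1000) = 369 / 1.3680 ≈ 269.74.
Rounding up, n = 270.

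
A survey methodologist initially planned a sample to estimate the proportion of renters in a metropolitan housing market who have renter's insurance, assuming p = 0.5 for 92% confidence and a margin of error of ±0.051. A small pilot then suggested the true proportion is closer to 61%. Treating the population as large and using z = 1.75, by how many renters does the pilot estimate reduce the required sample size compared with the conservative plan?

14

Conservative (p = 0.5): n = 1.75² × 0.25 / 0.051² ≈ 294.36 → 295.
Using p = 0.61: p(1−p) = 0.2379, so n = 1.75² × 0.2379 / 0.051² ≈ 280.11 → 281.
Reduction: 295 − 281 = 14.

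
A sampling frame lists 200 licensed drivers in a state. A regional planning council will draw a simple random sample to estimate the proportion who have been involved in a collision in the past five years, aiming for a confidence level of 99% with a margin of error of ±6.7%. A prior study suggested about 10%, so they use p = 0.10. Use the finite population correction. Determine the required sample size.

For 99% confidence, z = 2.58.
Unadjusted: n₀ = 2.58² × 0.10 × 0.90 / 0.067² ≈ 133.45, so n₀ = 134.
Finite population correction with N = 200: n = n₀ / (1 + (n₀−1)/N) = 134 / (1 + 133/200) = 134 / 1.6650 ≈ 80.48.
Rounding up, n = 81.

81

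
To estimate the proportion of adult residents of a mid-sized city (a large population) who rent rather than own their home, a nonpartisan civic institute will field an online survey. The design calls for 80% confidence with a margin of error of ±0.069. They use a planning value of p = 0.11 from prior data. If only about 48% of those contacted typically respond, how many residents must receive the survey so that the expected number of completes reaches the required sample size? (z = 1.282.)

Completed interviews needed: n₀ = 1.282² × 0.0979 / 0.069² ≈ 33.80 → 34.
At a 48% response rate, contacts needed = 34 / 0.48 ≈ 70.83 → 71.

71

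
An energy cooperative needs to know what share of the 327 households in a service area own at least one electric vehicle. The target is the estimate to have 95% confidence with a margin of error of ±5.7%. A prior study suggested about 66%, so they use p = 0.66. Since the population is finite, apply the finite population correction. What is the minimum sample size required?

For 95% confidence, z = 1.96.
Unadjusted: n₀ = 1.96² × 0.66 × 0.34 / 0.057² ≈ 265.33, so n₀ = 266.
Finite population correction with N = 327: n = n₀ / (1 + (n₀−1)/N) = 266 / (1 + 265/327) = 266 / 1.8104 ≈ 146.93.
Rounding up, n = 147.

147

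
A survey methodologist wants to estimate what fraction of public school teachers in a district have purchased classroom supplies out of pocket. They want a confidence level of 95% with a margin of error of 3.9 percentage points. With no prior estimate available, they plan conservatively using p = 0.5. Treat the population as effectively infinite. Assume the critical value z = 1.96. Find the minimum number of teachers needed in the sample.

632

With p = 0.5, p(1−p) = 0.25.
n = z²·p(1−p)/E² = 1.96² × 0.2500 / 0.039² = 3.8416 × 0.2500 / 0.001521 ≈ 631.43.
Rounding up gives n = 632.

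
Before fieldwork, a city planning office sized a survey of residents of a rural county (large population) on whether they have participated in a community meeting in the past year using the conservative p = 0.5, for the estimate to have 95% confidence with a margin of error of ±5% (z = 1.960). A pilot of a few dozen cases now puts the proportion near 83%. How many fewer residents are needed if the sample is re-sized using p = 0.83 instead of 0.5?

Conservative (p = 0.5): n = 1.960² × 0.25 / 0.050² ≈ 384.16 → 385.
Using p = 0.83: p(1−p) = 0.1411, so n = 1.960² × 0.1411 / 0.050² ≈ 216.82 → 217.
Reduction: 385 − 217 = 168.

168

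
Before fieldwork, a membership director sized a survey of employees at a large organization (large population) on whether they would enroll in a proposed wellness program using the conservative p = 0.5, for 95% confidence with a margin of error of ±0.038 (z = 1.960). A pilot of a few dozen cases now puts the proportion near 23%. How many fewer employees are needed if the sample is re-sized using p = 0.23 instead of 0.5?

194

Conservative (p = 0.5): n = 1.960² × 0.25 / 0.038² ≈ 665.10 → 666.
Using p = 0.23: p(1−p) = 0.1771, so n = 1.960² × 0.1771 / 0.038² ≈ 471.15 → 472.
Reduction: 666 − 472 = 194.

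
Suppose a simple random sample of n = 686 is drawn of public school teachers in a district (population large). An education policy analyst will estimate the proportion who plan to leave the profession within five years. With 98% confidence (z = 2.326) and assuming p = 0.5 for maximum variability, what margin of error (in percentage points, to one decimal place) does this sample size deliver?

4.4

SE(p̂) = √[p(1−p)/n] = √[0.2500/686] = 0.01909.
E = z × SE = 2.326 × 0.01909 = 0.04440, or 4.4 percentage points.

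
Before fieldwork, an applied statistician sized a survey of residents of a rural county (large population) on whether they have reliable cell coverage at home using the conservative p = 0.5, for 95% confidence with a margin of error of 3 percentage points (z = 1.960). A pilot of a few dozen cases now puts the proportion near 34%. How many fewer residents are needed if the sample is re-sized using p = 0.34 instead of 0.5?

110

Conservative (p = 0.5): n = 1.960² × 0.25 / 0.030² ≈ 1067.11 → 1068.
Using p = 0.34: p(1−p) = 0.2244, so n = 1.960² × 0.2244 / 0.030² ≈ 957.84 → 958.
Reduction: 1068 − 958 = 110.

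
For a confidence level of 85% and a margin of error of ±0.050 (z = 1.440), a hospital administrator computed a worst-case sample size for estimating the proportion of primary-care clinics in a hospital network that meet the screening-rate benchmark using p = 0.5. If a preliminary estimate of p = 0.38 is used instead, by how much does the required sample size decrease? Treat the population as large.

12

Conservative (p = 0.5): n = 1.440² × 0.25 / 0.050² ≈ 207.36 → 208.
Using p = 0.38: p(1−p) = 0.2356, so n = 1.440² × 0.2356 / 0.050² ≈ 195.42 → 196.
Reduction: 208 − 196 = 12.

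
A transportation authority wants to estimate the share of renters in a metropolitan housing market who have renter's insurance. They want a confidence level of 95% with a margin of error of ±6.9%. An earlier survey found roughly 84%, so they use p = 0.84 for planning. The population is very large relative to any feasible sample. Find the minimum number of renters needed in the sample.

For 95% confidence, z = 1.96.
With p = 0.84, p(1−p) = 0.1344.
n = z²·p(1−p)/E² = 1.96² × 0.1344 / 0.069² = 3.8416 × 0.1344 / 0.004761 ≈ 108.45.
Rounding up gives n = 109.

109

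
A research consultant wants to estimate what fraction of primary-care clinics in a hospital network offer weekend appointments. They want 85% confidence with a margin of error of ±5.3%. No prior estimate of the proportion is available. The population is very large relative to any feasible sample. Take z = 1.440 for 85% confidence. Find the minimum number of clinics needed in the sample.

185

With no prior estimate, use p = 0.5, giving p(1−p) = 0.25.
n = z²·p(1−p)/E² = 1.440² × 0.2500 / 0.053² = 2.0736 × 0.2500 / 0.002809 ≈ 184.55.
Rounding up gives n = 185.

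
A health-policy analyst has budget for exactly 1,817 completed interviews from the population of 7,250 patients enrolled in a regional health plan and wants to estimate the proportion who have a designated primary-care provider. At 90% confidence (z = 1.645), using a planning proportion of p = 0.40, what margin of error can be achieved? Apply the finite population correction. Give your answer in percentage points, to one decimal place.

Finite-population factor: (N−n)/(N−1) = (7250−1817)/(7250−1) = 0.7495.
SE(p̂) = √[p(1−p)/n · (N−n)/(N−1)] = √[0.2400/1817 × 0.7495] = 0.00995.
E = z × SE = 1.645 × 0.00995 = 0.01637 ≈ 1.6 percentage points.

1.6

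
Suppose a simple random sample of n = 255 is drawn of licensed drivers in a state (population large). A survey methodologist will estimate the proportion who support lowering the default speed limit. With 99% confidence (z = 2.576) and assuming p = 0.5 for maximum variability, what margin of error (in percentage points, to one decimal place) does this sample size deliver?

8.1

SE(p̂) = √[p(1−p)/n] = √[0.2500/255] = 0.03131.
E = z × SE = 2.576 × 0.03131 = 0.08066, or 8.1 percentage points.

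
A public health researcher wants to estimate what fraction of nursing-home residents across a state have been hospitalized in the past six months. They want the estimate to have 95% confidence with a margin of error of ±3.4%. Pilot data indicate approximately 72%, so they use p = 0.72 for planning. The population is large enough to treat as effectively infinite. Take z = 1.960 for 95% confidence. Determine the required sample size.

670

With p = 0.72, p(1−p) = 0.2016.
n = z²·p(1−p)/E² = 1.960² × 0.2016 / 0.034² = 3.8416 × 0.2016 / 0.001156 ≈ 669.95.
Rounding up gives n = 670.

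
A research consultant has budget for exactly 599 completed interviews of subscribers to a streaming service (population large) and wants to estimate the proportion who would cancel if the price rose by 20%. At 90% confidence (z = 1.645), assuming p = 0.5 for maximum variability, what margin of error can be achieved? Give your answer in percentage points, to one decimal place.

SE(p̂) = √[p(1−p)/n] = √[0.2500/599] = 0.02043.
E = z × SE = 1.645 × 0.02043 = 0.03361, or 3.4 percentage points.

3.4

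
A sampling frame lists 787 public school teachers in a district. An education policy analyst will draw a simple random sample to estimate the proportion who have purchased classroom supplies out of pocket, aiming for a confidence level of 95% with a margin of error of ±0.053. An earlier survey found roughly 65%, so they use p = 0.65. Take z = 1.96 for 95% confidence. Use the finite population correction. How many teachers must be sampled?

Unadjusted: n₀ = 1.96² × 0.65 × 0.35 / 0.053² ≈ 311.13, so n₀ = 312.
Finite population correction with N = 787: n = n₀ / (1 + (n₀−1)/N) = 312 / (1 + 311/787) = 312 / 1.3952 ≈ 223.63.
Rounding up, n = 224.

224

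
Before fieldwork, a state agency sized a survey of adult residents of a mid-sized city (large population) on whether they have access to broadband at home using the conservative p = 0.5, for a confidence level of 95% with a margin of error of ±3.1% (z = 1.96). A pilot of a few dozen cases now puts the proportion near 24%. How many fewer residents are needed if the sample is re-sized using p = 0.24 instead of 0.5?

Conservative (p = 0.5): n = 1.96² × 0.25 / 0.031² ≈ 999.38 → 1000.
Using p = 0.24: p(1−p) = 0.1824, so n = 1.96² × 0.1824 / 0.031² ≈ 729.14 → 730.
Reduction: 1000 − 730 = 270.

270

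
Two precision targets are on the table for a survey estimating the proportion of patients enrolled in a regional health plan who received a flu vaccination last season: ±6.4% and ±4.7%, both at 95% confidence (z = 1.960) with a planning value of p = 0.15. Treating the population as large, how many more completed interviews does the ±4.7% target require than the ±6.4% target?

102

At ±6.4%: n = 1.960² × 0.1275 / 0.064² ≈ 119.58 → 120.
At ±4.7%: n = 1.960² × 0.1275 / 0.047² ≈ 221.73 → 222.
Additional respondents: 222 − 120 = 102.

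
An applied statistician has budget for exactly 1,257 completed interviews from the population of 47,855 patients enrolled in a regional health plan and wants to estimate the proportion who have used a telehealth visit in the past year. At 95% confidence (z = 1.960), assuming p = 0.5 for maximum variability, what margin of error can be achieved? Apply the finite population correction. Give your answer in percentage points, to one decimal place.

2.7

Finite-population factor: (N−n)/(N−1) = (47855−1257)/(47855−1) = 0.9738.
SE(p̂) = √[p(1−p)/n · (N−n)/(N−1)] = √[0.2500/1257 × 0.9738] = 0.01392.
E = z × SE = 1.960 × 0.01392 = 0.02728 ≈ 2.7 percentage points.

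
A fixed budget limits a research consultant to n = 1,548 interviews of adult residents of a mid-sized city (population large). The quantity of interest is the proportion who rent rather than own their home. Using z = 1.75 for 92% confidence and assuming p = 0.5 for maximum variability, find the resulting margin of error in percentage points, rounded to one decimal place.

SE(p̂) = √[p(1−p)/n] = √[0.2500/1548] = 0.01271.
E = z × SE = 1.75 × 0.01271 = 0.02224, or 2.2 percentage points.

2.2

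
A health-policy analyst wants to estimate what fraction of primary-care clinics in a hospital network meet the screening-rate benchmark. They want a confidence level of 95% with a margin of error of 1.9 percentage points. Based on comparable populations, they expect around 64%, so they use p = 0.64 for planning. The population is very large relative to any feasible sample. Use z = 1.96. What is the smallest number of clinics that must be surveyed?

With p = 0.64, p(1−p) = 0.2304.
n = z²·p(1−p)/E² = 1.96² × 0.2304 / 0.019² = 3.8416 × 0.2304 / 0.000361 ≈ 2451.81.
Rounding up gives n = 2452.

2452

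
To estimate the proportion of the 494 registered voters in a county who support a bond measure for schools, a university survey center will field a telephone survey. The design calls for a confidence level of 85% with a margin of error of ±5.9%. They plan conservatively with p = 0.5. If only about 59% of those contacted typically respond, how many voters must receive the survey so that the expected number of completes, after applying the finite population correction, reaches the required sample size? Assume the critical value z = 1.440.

Completed interviews needed (unadjusted): n₀ = 1.440² × 0.2500 / 0.059² ≈ 148.92 → 149.
FPC for N = 494: n = 149 / (1 + 148/494) = 149 / 1.2996 ≈ 114.65 → 115.
At a 59% response rate, contacts needed = 115 / 0.59 ≈ 194.92 → 195.

195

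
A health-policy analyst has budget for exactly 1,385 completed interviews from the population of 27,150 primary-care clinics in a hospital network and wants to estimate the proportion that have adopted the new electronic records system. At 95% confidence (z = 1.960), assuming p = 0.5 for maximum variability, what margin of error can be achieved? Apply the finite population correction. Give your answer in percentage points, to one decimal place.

Finite-population factor: (N−n)/(N−1) = (27150−1385)/(27150−1) = 0.9490.
SE(p̂) = √[p(1−p)/n · (N−n)/(N−1)] = √[0.2500/1385 × 0.9490] = 0.01309.
E = z × SE = 1.960 × 0.01309 = 0.02565 ≈ 2.6 percentage points.

2.6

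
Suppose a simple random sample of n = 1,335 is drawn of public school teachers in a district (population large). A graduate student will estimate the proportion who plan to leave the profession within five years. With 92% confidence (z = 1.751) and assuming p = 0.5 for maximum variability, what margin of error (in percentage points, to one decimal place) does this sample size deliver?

SE(p̂) = √[p(1−p)/n] = √[0.2500/1335] = 0.01368.
E = z × SE = 1.751 × 0.01368 = 0.02396, or 2.4 percentage points.

2.4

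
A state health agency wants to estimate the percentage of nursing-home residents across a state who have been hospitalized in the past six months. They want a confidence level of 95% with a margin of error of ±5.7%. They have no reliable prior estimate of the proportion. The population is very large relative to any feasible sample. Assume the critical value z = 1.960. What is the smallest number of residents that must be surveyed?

296

With no prior estimate, use p = 0.5, giving p(1−p) = 0.25.
n = z²·p(1−p)/E² = 1.960² × 0.2500 / 0.057² = 3.8416 × 0.2500 / 0.003249 ≈ 295.60.
Rounding up gives n = 296.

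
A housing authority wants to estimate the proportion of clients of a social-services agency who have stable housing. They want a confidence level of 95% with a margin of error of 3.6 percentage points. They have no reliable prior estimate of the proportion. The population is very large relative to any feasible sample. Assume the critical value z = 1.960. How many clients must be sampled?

742

With no prior estimate, use p = 0.5, giving p(1−p) = 0.25.
n = z²·p(1−p)/E² = 1.960² × 0.2500 / 0.036² = 3.8416 × 0.2500 / 0.001296 ≈ 741.05.
Rounding up gives n = 742.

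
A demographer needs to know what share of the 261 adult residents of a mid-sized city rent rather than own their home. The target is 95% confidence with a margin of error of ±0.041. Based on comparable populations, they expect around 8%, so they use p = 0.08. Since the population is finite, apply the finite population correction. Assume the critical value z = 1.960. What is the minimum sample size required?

103

Unadjusted: n₀ = 1.960² × 0.08 × 0.92 / 0.041² ≈ 168.20, so n₀ = 169.
Finite population correction with N = 261: n = n₀ / (1 + (n₀−1)/N) = 169 / (1 + 168/261) = 169 / 1.6437 ≈ 102.82.
Rounding up, n = 103.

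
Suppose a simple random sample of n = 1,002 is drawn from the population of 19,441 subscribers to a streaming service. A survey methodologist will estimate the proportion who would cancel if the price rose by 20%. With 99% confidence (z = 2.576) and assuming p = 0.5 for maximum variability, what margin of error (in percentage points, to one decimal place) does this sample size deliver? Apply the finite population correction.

4.0

Finite-population factor: (N−n)/(N−1) = (19441−1002)/(19441−1) = 0.9485.
SE(p̂) = √[p(1−p)/n · (N−n)/(N−1)] = √[0.2500/1002 × 0.9485] = 0.01538.
E = z × SE = 2.576 × 0.01538 = 0.03963 ≈ 4.0 percentage points.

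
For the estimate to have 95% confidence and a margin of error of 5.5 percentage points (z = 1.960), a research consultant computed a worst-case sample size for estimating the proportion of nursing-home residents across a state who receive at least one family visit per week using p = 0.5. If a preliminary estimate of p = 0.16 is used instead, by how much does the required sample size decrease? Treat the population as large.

Conservative (p = 0.5): n = 1.960² × 0.25 / 0.055² ≈ 317.49 → 318.
Using p = 0.16: p(1−p) = 0.1344, so n = 1.960² × 0.1344 / 0.055² ≈ 170.68 → 171.
Reduction: 318 − 171 = 147.

147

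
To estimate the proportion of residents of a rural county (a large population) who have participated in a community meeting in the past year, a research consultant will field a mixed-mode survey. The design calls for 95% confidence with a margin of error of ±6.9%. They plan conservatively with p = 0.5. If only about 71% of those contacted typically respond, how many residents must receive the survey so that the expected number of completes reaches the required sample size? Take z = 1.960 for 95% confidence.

Completed interviews needed: n₀ = 1.960² × 0.2500 / 0.069² ≈ 201.72 → 202.
At a 71% response rate, contacts needed = 202 / 0.71 ≈ 284.51 → 285.

285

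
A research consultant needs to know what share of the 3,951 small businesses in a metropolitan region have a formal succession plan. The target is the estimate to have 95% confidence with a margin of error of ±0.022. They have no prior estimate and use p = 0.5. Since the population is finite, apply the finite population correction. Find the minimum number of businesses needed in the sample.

For 95% confidence, z = 1.960.
Unadjusted: n₀ = 1.960² × 0.50 × 0.50 / 0.022² ≈ 1984.30, so n₀ = 1985.
Finite population correction with N = 3,951: n = n₀ / (1 + (n₀−1)/N) = 1985 / (1 + 1984/3951) = 1985 / 1.5022 ≈ 1321.44.
Rounding up, n = 1322.

1322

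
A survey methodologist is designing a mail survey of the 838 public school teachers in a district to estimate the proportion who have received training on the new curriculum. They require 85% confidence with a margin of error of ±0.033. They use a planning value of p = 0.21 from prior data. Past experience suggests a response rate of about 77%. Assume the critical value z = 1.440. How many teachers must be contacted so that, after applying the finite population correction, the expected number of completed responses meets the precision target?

Completed interviews needed (unadjusted): n₀ = 1.440² × 0.1659 / 0.033² ≈ 315.90 → 316.
FPC for N = 838: n = 316 / (1 + 315/838) = 316 / 1.3759 ≈ 229.67 → 230.
At a 77% response rate, contacts needed = 230 / 0.77 ≈ 298.70 → 299.

299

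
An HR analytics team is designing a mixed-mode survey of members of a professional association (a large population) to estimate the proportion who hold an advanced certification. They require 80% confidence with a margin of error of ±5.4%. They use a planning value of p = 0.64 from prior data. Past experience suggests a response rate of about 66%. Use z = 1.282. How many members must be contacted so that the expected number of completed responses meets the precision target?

Completed interviews needed: n₀ = 1.282² × 0.2304 / 0.054² ≈ 129.86 → 130.
At a 66% response rate, contacts needed = 130 / 0.66 ≈ 196.97 → 197.

197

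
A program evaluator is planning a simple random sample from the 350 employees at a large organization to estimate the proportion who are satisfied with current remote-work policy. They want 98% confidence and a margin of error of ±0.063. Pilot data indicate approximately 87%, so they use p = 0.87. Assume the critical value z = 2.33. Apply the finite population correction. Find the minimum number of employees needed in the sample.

Unadjusted: n₀ = 2.33² × 0.87 × 0.13 / 0.063² ≈ 154.70, so n₀ = 155.
Finite population correction with N = 350: n = n₀ / (1 + (n₀−1)/N) = 155 / (1 + 154/350) = 155 / 1.4400 ≈ 107.64.
Rounding up, n = 108.

108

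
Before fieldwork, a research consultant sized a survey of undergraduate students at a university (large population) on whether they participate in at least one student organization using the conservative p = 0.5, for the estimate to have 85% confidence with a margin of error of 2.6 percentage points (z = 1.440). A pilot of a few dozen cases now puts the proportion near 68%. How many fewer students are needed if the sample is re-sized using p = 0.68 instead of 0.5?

Conservative (p = 0.5): n = 1.440² × 0.25 / 0.026² ≈ 766.86 → 767.
Using p = 0.68: p(1−p) = 0.2176, so n = 1.440² × 0.2176 / 0.026² ≈ 667.48 → 668.
Reduction: 767 − 668 = 99.

99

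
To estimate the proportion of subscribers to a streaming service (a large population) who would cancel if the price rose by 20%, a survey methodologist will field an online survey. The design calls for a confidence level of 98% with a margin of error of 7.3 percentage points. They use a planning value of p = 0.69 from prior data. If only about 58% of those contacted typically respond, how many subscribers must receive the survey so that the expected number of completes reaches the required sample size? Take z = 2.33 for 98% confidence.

Completed interviews needed: n₀ = 2.33² × 0.2139 / 0.073² ≈ 217.91 → 218.
At a 58% response rate, contacts needed = 218 / 0.58 ≈ 375.86 → 376.

376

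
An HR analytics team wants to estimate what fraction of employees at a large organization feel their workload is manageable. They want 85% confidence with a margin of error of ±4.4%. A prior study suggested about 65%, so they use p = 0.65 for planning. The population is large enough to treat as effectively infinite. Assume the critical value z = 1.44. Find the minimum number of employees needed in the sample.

244

With p = 0.65, p(1−p) = 0.2275.
n = z²·p(1−p)/E² = 1.44² × 0.2275 / 0.044² = 2.0736 × 0.2275 / 0.001936 ≈ 243.67.
Rounding up gives n = 244.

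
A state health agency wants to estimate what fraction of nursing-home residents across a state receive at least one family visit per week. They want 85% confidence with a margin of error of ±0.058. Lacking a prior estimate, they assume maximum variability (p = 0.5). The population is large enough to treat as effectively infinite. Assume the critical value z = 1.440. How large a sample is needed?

With p = 0.5, p(1−p) = 0.25.
n = z²·p(1−p)/E² = 1.440² × 0.2500 / 0.058² = 2.0736 × 0.2500 / 0.003364 ≈ 154.10.
Rounding up gives n = 155.

155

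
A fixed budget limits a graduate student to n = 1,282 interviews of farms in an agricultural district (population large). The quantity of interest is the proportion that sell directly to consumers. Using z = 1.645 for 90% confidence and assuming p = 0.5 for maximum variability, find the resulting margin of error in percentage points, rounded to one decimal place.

SE(p̂) = √[p(1−p)/n] = √[0.2500/1282] = 0.01396.
E = z × SE = 1.645 × 0.01396 = 0.02297, or 2.3 percentage points.

2.3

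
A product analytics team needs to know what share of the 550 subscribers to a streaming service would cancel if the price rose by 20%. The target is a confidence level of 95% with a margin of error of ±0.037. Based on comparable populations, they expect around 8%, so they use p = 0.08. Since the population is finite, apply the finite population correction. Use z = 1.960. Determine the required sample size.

Unadjusted: n₀ = 1.960² × 0.08 × 0.92 / 0.037² ≈ 206.53, so n₀ = 207.
Finite population correction with N = 550: n = n₀ / (1 + (n₀−1)/N) = 207 / (1 + 206/550) = 207 / 1.3745 ≈ 150.60.
Rounding up, n = 151.

151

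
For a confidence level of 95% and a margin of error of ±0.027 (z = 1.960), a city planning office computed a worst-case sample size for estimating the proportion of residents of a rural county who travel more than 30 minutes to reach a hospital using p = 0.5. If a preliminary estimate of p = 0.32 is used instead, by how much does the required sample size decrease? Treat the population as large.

171

Conservative (p = 0.5): n = 1.960² × 0.25 / 0.027² ≈ 1317.42 → 1318.
Using p = 0.32: p(1−p) = 0.2176, so n = 1.960² × 0.2176 / 0.027² ≈ 1146.68 → 1147.
Reduction: 1318 − 1147 = 171.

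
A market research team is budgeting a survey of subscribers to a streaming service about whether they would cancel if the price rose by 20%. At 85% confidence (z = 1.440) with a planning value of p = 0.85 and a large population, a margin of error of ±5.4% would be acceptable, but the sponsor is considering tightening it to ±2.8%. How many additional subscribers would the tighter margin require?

247

At ±5.4%: n = 1.440² × 0.1275 / 0.054² ≈ 90.67 → 91.
At ±2.8%: n = 1.440² × 0.1275 / 0.028² ≈ 337.22 → 338.
Additional respondents: 338 − 91 = 247.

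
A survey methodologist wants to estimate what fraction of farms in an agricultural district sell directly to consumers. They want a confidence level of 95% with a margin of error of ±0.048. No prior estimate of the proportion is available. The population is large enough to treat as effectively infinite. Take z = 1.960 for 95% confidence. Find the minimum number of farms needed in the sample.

With no prior estimate, use p = 0.5, giving p(1−p) = 0.25.
n = z²·p(1−p)/E² = 1.960² × 0.2500 / 0.048² = 3.8416 × 0.2500 / 0.002304 ≈ 416.84.
Rounding up gives n = 417.

417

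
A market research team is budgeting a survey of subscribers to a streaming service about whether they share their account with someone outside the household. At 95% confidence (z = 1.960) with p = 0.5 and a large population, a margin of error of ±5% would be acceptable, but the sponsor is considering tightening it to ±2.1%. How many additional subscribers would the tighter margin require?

At ±5%: n = 1.960² × 0.2500 / 0.050² ≈ 384.16 → 385.
At ±2.1%: n = 1.960² × 0.2500 / 0.021² ≈ 2177.78 → 2178.
Additional respondents: 2178 − 385 = 1793.

1793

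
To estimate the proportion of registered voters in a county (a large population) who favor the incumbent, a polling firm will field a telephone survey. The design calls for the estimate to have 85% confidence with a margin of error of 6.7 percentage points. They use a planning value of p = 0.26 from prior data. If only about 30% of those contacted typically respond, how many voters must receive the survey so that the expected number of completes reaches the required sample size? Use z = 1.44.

297

Completed interviews needed: n₀ = 1.44² × 0.1924 / 0.067² ≈ 88.88 → 89.
At a 30% response rate, contacts needed = 89 / 0.30 ≈ 296.67 → 297.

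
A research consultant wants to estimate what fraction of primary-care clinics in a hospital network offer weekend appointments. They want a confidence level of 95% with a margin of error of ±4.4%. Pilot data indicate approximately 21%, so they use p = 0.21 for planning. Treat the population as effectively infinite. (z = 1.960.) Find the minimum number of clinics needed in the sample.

330

With p = 0.21, p(1−p) = 0.1659.
n = z²·p(1−p)/E² = 1.960² × 0.1659 / 0.044² = 3.8416 × 0.1659 / 0.001936 ≈ 329.19.
Rounding up gives n = 330.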